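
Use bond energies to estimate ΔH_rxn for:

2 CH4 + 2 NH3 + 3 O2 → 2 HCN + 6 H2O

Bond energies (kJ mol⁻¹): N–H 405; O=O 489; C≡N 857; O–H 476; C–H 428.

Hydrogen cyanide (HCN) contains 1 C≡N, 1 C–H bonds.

Bonds broken (reactants):
  C–H: 8 × 428 = 3424
  N–H: 6 × 405 = 2430
  O=O: 3 × 489 = 1467
  Σ(broken) = 7321 kJ
Bonds formed (products):
  C≡N: 2 × 857 = 1714
  C–H: 2 × 428 = 856
  O–H: 12 × 476 = 5712
  Σ(formed) = 8282 kJ
ΔH = Σ(broken) − Σ(formed) = 7321 − 8282 = −961 kJ

ΔH ≈ −961 kJ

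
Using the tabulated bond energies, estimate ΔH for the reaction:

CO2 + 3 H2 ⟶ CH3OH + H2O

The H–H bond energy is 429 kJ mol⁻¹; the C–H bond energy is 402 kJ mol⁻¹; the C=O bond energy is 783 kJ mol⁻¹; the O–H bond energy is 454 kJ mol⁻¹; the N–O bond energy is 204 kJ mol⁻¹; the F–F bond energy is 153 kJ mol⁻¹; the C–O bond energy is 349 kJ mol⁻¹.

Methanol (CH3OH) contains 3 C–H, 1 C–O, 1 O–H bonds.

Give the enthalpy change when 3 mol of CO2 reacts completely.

ΔH = −192 kJ

Bonds broken (reactants):
  C=O: 2 × 783 = 1566
  H–H: 3 × 429 = 1287
  Σ(broken) = 2853 kJ
Bonds formed (products):
  C–H: 3 × 402 = 1206
  C–O: 1 × 349 = 349
  O–H: 3 × 454 = 1362
  Σ(formed) = 2917 kJ
ΔH = Σ(broken) − Σ(formed) = 2853 − 2917 = −64 kJ
For 3× the reaction as written: 3 × (−64) = −192 kJ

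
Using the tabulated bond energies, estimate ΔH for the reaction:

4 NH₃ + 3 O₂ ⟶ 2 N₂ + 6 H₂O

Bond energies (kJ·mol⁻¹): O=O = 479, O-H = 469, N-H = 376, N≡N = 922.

ΔH ≈ −1523 kJ

Bonds broken (reactants):
  N-H: 12 × 376 = 4512
  O=O: 3 × 479 = 1437
  Σ(broken) = 5949 kJ
Bonds formed (products):
  N≡N: 2 × 922 = 1844
  O-H: 12 × 469 = 5628
  Σ(formed) = 7472 kJ
ΔH = Σ(broken) − Σ(formed) = 5949 − 7472 = −1523 kJ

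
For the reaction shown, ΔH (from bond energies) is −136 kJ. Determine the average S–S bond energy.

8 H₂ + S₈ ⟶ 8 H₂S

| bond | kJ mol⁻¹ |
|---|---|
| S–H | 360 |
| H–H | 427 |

D(S–S) ≈ 276 kJ/mol

Let D be the S–S bond energy.
Σ(broken) = 8×427 + 8×D = 3416 + 8D
Σ(formed) = 16×360 = 5760
ΔH = Σ(broken) − Σ(formed) = (3416 + 8D) − (5760) = −2344 + 8D
Setting this equal to −136 kJ gives 8D = 2208, so D = 276 kJ/mol.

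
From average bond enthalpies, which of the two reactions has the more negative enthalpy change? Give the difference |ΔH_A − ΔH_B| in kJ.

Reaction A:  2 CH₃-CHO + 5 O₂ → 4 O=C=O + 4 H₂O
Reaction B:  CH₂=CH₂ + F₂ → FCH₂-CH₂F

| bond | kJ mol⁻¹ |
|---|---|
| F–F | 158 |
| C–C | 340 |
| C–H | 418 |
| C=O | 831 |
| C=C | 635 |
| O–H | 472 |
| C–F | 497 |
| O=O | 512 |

Reaction A:
  Bonds broken (reactants):
    C–C: 2 × 340 = 680
    C–H: 8 × 418 = 3344
    C=O: 2 × 831 = 1662
    O=O: 5 × 512 = 2560
    Σ(broken) = 8246 kJ
  Bonds formed (products):
    C=O: 8 × 831 = 6648
    O–H: 8 × 472 = 3776
    Σ(formed) = 10424 kJ
  ΔH_A = 8246 − 10424 = −2178 kJ
Reaction B:
  Bonds broken (reactants):
    C–H: 4 × 418 = 1672
    C=C: 1 × 635 = 635
    F–F: 1 × 158 = 158
    Σ(broken) = 2465 kJ
  Bonds formed (products):
    C–C: 1 × 340 = 340
    C–F: 2 × 497 = 994
    C–H: 4 × 418 = 1672
    Σ(formed) = 3006 kJ
  ΔH_B = 2465 − 3006 = −541 kJ
ΔH_A − ΔH_B = −1637 kJ, so reaction A has the more negative ΔH; |ΔH_A − ΔH_B| = 1637 kJ.

Reaction A, by 1637 kJ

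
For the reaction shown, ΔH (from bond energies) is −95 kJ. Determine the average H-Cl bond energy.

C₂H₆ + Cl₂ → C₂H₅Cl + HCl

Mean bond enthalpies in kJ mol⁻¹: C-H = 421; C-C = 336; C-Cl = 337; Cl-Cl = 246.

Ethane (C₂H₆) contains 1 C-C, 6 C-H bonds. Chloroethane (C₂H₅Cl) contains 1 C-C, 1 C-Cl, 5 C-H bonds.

D(H-Cl) ≈ 425 kJ/mol

Let D be the H-Cl bond energy.
Σ(broken) = 1×336 + 6×421 + 1×246 = 3108
Σ(formed) = 1×336 + 1×337 + 5×421 + 1×D = 2778 + D
ΔH = Σ(broken) − Σ(formed) = (3108) − (2778 + D) = +330 − D
Setting this equal to −95 kJ gives D = 425 kJ/mol.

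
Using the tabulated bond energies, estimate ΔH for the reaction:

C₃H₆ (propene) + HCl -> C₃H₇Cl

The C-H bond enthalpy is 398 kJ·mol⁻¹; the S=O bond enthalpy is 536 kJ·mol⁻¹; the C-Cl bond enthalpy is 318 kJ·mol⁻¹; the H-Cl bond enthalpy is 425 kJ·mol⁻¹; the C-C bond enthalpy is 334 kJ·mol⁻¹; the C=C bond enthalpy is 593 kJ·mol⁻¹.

ΔH ≈ −32 kJ

Bonds broken (reactants):
  C-C: 1 × 334 = 334
  C-H: 6 × 398 = 2388
  C=C: 1 × 593 = 593
  H-Cl: 1 × 425 = 425
  Σ(broken) = 3740 kJ
Bonds formed (products):
  C-C: 2 × 334 = 668
  C-Cl: 1 × 318 = 318
  C-H: 7 × 398 = 2786
  Σ(formed) = 3772 kJ
ΔH = Σ(broken) − Σ(formed) = 3740 − 3772 = −32 kJ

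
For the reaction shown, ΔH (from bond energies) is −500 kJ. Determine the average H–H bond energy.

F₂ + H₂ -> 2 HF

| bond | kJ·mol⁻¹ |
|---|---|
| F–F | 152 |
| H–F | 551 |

Let D be the H–H bond energy.
Σ(broken) = 1×152 + 1×D = 152 + D
Σ(formed) = 2×551 = 1102
ΔH = Σ(broken) − Σ(formed) = (152 + D) − (1102) = −950 + D
Setting this equal to −500 kJ gives D = 450 kJ/mol.

D(H–H) ≈ 450 kJ/mol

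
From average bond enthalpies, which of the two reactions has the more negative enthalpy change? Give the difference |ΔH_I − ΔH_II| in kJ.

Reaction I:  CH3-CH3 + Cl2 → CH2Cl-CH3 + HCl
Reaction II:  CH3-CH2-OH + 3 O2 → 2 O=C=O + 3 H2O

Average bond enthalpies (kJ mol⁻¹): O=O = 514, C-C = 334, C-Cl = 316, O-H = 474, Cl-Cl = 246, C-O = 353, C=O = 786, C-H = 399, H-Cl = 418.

Reaction II, by 1201 kJ

Reaction I:
  Bonds broken (reactants):
    C-C: 1 × 334 = 334
    C-H: 6 × 399 = 2394
    Cl-Cl: 1 × 246 = 246
    Σ(broken) = 2974 kJ
  Bonds formed (products):
    C-C: 1 × 334 = 334
    C-Cl: 1 × 316 = 316
    C-H: 5 × 399 = 1995
    H-Cl: 1 × 418 = 418
    Σ(formed) = 3063 kJ
  ΔH_I = 2974 − 3063 = −89 kJ
Reaction II:
  Bonds broken (reactants):
    C-C: 1 × 334 = 334
    C-H: 5 × 399 = 1995
    C-O: 1 × 353 = 353
    O-H: 1 × 474 = 474
    O=O: 3 × 514 = 1542
    Σ(broken) = 4698 kJ
  Bonds formed (products):
    C=O: 4 × 786 = 3144
    O-H: 6 × 474 = 2844
    Σ(formed) = 5988 kJ
  ΔH_II = 4698 − 5988 = −1290 kJ
ΔH_I − ΔH_II = +1201 kJ, so reaction II has the more negative ΔH; |ΔH_I − ΔH_II| = 1201 kJ.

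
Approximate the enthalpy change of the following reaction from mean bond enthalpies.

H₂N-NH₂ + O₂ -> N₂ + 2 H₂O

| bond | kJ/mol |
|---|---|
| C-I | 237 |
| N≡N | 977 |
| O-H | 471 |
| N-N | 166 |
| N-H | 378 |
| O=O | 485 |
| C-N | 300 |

ΔH ≈ −698 kJ

Bonds broken (reactants):
  N-H: 4 × 378 = 1512
  N-N: 1 × 166 = 166
  O=O: 1 × 485 = 485
  Σ(broken) = 2163 kJ
Bonds formed (products):
  N≡N: 1 × 977 = 977
  O-H: 4 × 471 = 1884
  Σ(formed) = 2861 kJ
ΔH = Σ(broken) − Σ(formed) = 2163 − 2861 = −698 kJ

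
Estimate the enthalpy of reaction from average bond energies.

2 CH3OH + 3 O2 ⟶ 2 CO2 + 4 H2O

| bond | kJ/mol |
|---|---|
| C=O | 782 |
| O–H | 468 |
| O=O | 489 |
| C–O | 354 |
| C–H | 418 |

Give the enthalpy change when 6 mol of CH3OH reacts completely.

Bonds broken (reactants):
  C–H: 6 × 418 = 2508
  C–O: 2 × 354 = 708
  O–H: 2 × 468 = 936
  O=O: 3 × 489 = 1467
  Σ(broken) = 5619 kJ
Bonds formed (products):
  C=O: 4 × 782 = 3128
  O–H: 8 × 468 = 3744
  Σ(formed) = 6872 kJ
ΔH = Σ(broken) − Σ(formed) = 5619 − 6872 = −1253 kJ
For 3× the reaction as written: 3 × (−1253) = −3759 kJ

ΔH = −3759 kJ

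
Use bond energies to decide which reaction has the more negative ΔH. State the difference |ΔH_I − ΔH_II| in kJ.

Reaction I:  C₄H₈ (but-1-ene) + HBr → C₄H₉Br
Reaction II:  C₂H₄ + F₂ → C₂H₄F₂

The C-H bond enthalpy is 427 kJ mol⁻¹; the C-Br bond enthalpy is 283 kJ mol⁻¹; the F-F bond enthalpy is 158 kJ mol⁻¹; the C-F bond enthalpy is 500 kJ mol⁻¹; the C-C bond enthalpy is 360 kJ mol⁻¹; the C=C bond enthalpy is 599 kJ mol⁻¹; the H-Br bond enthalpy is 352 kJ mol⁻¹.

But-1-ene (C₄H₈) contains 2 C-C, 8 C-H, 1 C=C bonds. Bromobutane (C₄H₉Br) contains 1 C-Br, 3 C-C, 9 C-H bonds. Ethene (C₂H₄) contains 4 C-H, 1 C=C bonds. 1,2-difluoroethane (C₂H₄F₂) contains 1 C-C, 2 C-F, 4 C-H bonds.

Reaction II, by 484 kJ

Reaction I:
  Bonds broken (reactants):
    C-C: 2 × 360 = 720
    C-H: 8 × 427 = 3416
    C=C: 1 × 599 = 599
    H-Br: 1 × 352 = 352
    Σ(broken) = 5087 kJ
  Bonds formed (products):
    C-Br: 1 × 283 = 283
    C-C: 3 × 360 = 1080
    C-H: 9 × 427 = 3843
    Σ(formed) = 5206 kJ
  ΔH_I = 5087 − 5206 = −119 kJ
Reaction II:
  Bonds broken (reactants):
    C-H: 4 × 427 = 1708
    C=C: 1 × 599 = 599
    F-F: 1 × 158 = 158
    Σ(broken) = 2465 kJ
  Bonds formed (products):
    C-C: 1 × 360 = 360
    C-F: 2 × 500 = 1000
    C-H: 4 × 427 = 1708
    Σ(formed) = 3068 kJ
  ΔH_II = 2465 − 3068 = −603 kJ
ΔH_I − ΔH_II = +484 kJ, so reaction II has the more negative ΔH; |ΔH_I − ΔH_II| = 484 kJ.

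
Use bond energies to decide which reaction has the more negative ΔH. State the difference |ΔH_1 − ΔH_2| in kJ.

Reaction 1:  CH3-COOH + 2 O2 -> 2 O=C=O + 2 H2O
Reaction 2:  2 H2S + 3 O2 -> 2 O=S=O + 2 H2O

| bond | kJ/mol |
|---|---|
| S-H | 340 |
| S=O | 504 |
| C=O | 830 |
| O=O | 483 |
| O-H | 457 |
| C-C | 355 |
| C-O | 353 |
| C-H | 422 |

Reaction 2, by 114 kJ

Reaction 1:
  Bonds broken (reactants):
    C-C: 1 × 355 = 355
    C-H: 3 × 422 = 1266
    C-O: 1 × 353 = 353
    C=O: 1 × 830 = 830
    O-H: 1 × 457 = 457
    O=O: 2 × 483 = 966
    Σ(broken) = 4227 kJ
  Bonds formed (products):
    C=O: 4 × 830 = 3320
    O-H: 4 × 457 = 1828
    Σ(formed) = 5148 kJ
  ΔH_1 = 4227 − 5148 = −921 kJ
Reaction 2:
  Bonds broken (reactants):
    O=O: 3 × 483 = 1449
    S-H: 4 × 340 = 1360
    Σ(broken) = 2809 kJ
  Bonds formed (products):
    O-H: 4 × 457 = 1828
    S=O: 4 × 504 = 2016
    Σ(formed) = 3844 kJ
  ΔH_2 = 2809 − 3844 = −1035 kJ
ΔH_1 − ΔH_2 = +114 kJ, so reaction 2 has the more negative ΔH; |ΔH_1 − ΔH_2| = 114 kJ.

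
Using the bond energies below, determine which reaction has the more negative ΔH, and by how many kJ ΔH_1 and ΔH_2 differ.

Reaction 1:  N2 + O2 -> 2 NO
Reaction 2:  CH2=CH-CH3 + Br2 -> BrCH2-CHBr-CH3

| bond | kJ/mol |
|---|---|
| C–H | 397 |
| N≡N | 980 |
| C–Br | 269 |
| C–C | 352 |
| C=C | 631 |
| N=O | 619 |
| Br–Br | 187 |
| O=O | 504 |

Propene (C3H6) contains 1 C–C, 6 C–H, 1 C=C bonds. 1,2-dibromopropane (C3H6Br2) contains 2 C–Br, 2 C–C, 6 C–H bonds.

Reaction 2, by 318 kJ

Reaction 1:
  Bonds broken (reactants):
    N≡N: 1 × 980 = 980
    O=O: 1 × 504 = 504
    Σ(broken) = 1484 kJ
  Bonds formed (products):
    N=O: 2 × 619 = 1238
    Σ(formed) = 1238 kJ
  ΔH_1 = 1484 − 1238 = +246 kJ
Reaction 2:
  Bonds broken (reactants):
    Br–Br: 1 × 187 = 187
    C–C: 1 × 352 = 352
    C–H: 6 × 397 = 2382
    C=C: 1 × 631 = 631
    Σ(broken) = 3552 kJ
  Bonds formed (products):
    C–Br: 2 × 269 = 538
    C–C: 2 × 352 = 704
    C–H: 6 × 397 = 2382
    Σ(formed) = 3624 kJ
  ΔH_2 = 3552 − 3624 = −72 kJ
ΔH_1 − ΔH_2 = +318 kJ, so reaction 2 has the more negative ΔH; |ΔH_1 − ΔH_2| = 318 kJ.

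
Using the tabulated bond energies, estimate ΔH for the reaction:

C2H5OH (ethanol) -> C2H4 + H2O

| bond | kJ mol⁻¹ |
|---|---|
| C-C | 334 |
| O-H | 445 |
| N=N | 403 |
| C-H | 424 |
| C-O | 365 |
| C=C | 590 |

Bonds broken (reactants):
  C-C: 1 × 334 = 334
  C-H: 5 × 424 = 2120
  C-O: 1 × 365 = 365
  O-H: 1 × 445 = 445
  Σ(broken) = 3264 kJ
Bonds formed (products):
  C-H: 4 × 424 = 1696
  C=C: 1 × 590 = 590
  O-H: 2 × 445 = 890
  Σ(formed) = 3176 kJ
ΔH = Σ(broken) − Σ(formed) = 3264 − 3176 = +88 kJ

ΔH ≈ +88 kJ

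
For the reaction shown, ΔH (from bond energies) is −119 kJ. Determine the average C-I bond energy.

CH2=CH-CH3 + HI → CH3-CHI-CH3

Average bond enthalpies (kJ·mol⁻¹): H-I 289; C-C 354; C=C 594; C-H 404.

D(C-I) ≈ 244 kJ/mol

Let D be the C-I bond energy.
Σ(broken) = 1×354 + 6×404 + 1×594 + 1×289 = 3661
Σ(formed) = 2×354 + 7×404 + 1×D = 3536 + D
ΔH = Σ(broken) − Σ(formed) = (3661) − (3536 + D) = +125 − D
Setting this equal to −119 kJ gives D = 244 kJ/mol.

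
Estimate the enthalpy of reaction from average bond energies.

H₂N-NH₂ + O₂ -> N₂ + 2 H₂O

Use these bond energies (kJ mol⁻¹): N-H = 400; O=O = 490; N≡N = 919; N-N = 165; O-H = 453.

Bonds broken (reactants):
  N-H: 4 × 400 = 1600
  N-N: 1 × 165 = 165
  O=O: 1 × 490 = 490
  Σ(broken) = 2255 kJ
Bonds formed (products):
  N≡N: 1 × 919 = 919
  O-H: 4 × 453 = 1812
  Σ(formed) = 2731 kJ
ΔH = Σ(broken) − Σ(formed) = 2255 − 2731 = −476 kJ

ΔH ≈ −476 kJ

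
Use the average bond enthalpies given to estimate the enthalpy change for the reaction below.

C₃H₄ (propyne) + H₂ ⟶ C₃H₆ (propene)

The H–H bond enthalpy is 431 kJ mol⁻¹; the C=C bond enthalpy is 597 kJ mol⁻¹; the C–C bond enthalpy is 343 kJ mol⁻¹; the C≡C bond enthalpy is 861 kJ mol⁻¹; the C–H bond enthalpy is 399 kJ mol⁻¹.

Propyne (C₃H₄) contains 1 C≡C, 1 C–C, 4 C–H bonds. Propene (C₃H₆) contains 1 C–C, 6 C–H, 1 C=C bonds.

ΔH ≈ −103 kJ

Bonds broken (reactants):
  C≡C: 1 × 861 = 861
  C–C: 1 × 343 = 343
  C–H: 4 × 399 = 1596
  H–H: 1 × 431 = 431
  Σ(broken) = 3231 kJ
Bonds formed (products):
  C–C: 1 × 343 = 343
  C–H: 6 × 399 = 2394
  C=C: 1 × 597 = 597
  Σ(formed) = 3334 kJ
ΔH = Σ(broken) − Σ(formed) = 3231 − 3334 = −103 kJ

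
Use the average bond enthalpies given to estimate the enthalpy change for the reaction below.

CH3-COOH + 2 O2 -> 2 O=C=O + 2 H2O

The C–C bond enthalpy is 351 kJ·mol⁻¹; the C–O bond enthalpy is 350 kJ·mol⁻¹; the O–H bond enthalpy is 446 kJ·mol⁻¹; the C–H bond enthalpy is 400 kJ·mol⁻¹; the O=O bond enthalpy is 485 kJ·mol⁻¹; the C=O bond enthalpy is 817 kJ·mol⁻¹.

ΔH ≈ −918 kJ

Bonds broken (reactants):
  C–C: 1 × 351 = 351
  C–H: 3 × 400 = 1200
  C–O: 1 × 350 = 350
  C=O: 1 × 817 = 817
  O–H: 1 × 446 = 446
  O=O: 2 × 485 = 970
  Σ(broken) = 4134 kJ
Bonds formed (products):
  C=O: 4 × 817 = 3268
  O–H: 4 × 446 = 1784
  Σ(formed) = 5052 kJ
ΔH = Σ(broken) − Σ(formed) = 4134 − 5052 = −918 kJ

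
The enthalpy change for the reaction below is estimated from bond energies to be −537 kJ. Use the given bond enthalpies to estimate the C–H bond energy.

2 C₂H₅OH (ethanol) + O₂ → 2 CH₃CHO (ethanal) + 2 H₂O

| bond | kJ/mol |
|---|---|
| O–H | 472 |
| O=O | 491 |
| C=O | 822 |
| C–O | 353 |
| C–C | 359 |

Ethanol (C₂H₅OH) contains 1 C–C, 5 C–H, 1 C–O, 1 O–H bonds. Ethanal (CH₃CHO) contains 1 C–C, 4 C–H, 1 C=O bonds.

D(C–H) ≈ 427 kJ/mol

Let D be the C–H bond energy.
Σ(broken) = 2×359 + 10×D + 2×353 + 2×472 + 1×491 = 2859 + 10D
Σ(formed) = 2×359 + 8×D + 2×822 + 4×472 = 4250 + 8D
ΔH = Σ(broken) − Σ(formed) = (2859 + 10D) − (4250 + 8D) = −1391 + 2D
Setting this equal to −537 kJ gives 2D = 854, so D = 427 kJ/mol.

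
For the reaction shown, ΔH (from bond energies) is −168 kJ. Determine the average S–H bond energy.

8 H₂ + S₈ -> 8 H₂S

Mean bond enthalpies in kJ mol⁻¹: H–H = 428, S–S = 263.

Let D be the S–H bond energy.
Σ(broken) = 8×428 + 8×263 = 5528
Σ(formed) = 16×D = 16D
ΔH = Σ(broken) − Σ(formed) = (5528) − (16D) = +5528 − 16D
Setting this equal to −168 kJ gives 16D = 5696, so D = 356 kJ/mol.

D(S–H) ≈ 356 kJ/mol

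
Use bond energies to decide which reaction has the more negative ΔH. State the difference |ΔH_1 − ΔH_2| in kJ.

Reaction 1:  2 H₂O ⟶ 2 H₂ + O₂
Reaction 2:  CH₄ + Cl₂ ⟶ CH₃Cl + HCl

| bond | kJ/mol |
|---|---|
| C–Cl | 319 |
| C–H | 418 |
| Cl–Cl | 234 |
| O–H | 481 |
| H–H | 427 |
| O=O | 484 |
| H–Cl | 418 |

Reaction 2, by 671 kJ

Reaction 1:
  Bonds broken (reactants):
    O–H: 4 × 481 = 1924
    Σ(broken) = 1924 kJ
  Bonds formed (products):
    H–H: 2 × 427 = 854
    O=O: 1 × 484 = 484
    Σ(formed) = 1338 kJ
  ΔH_1 = 1924 − 1338 = +586 kJ
Reaction 2:
  Bonds broken (reactants):
    C–H: 4 × 418 = 1672
    Cl–Cl: 1 × 234 = 234
    Σ(broken) = 1906 kJ
  Bonds formed (products):
    C–Cl: 1 × 319 = 319
    C–H: 3 × 418 = 1254
    H–Cl: 1 × 418 = 418
    Σ(formed) = 1991 kJ
  ΔH_2 = 1906 − 1991 = −85 kJ
ΔH_1 − ΔH_2 = +671 kJ, so reaction 2 has the more negative ΔH; |ΔH_1 − ΔH_2| = 671 kJ.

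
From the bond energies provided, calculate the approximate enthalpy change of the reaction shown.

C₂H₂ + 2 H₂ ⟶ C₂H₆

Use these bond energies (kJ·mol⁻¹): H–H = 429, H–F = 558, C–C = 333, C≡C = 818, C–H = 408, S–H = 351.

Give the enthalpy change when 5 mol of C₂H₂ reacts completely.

ΔH = −1445 kJ

Bonds broken (reactants):
  C≡C: 1 × 818 = 818
  C–H: 2 × 408 = 816
  H–H: 2 × 429 = 858
  Σ(broken) = 2492 kJ
Bonds formed (products):
  C–C: 1 × 333 = 333
  C–H: 6 × 408 = 2448
  Σ(formed) = 2781 kJ
ΔH = Σ(broken) − Σ(formed) = 2492 − 2781 = −289 kJ
For 5× the reaction as written: 5 × (−289) = −1445 kJ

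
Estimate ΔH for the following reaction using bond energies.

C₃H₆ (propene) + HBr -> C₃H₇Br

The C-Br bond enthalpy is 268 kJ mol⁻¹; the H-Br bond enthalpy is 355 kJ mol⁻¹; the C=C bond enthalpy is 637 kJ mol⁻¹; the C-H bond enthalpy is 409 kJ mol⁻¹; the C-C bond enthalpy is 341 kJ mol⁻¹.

Bonds broken (reactants):
  C-C: 1 × 341 = 341
  C-H: 6 × 409 = 2454
  C=C: 1 × 637 = 637
  H-Br: 1 × 355 = 355
  Σ(broken) = 3787 kJ
Bonds formed (products):
  C-Br: 1 × 268 = 268
  C-C: 2 × 341 = 682
  C-H: 7 × 409 = 2863
  Σ(formed) = 3813 kJ
ΔH = Σ(broken) − Σ(formed) = 3787 − 3813 = −26 kJ

ΔH ≈ −26 kJ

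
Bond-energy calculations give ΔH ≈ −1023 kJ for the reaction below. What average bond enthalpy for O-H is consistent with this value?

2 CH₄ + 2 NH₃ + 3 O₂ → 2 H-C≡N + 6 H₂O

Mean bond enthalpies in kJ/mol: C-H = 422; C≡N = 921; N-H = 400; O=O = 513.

D(O-H) ≈ 471 kJ/mol

Let D be the O-H bond energy.
Σ(broken) = 8×422 + 6×400 + 3×513 = 7315
Σ(formed) = 2×921 + 2×422 + 12×D = 2686 + 12D
ΔH = Σ(broken) − Σ(formed) = (7315) − (2686 + 12D) = +4629 − 12D
Setting this equal to −1023 kJ gives 12D = 5652, so D = 471 kJ/mol.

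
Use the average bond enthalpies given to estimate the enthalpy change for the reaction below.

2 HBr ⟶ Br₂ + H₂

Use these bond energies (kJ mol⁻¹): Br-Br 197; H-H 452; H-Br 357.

ΔH ≈ +65 kJ

Bonds broken (reactants):
  H-Br: 2 × 357 = 714
  Σ(broken) = 714 kJ
Bonds formed (products):
  Br-Br: 1 × 197 = 197
  H-H: 1 × 452 = 452
  Σ(formed) = 649 kJ
ΔH = Σ(broken) − Σ(formed) = 714 − 649 = +65 kJ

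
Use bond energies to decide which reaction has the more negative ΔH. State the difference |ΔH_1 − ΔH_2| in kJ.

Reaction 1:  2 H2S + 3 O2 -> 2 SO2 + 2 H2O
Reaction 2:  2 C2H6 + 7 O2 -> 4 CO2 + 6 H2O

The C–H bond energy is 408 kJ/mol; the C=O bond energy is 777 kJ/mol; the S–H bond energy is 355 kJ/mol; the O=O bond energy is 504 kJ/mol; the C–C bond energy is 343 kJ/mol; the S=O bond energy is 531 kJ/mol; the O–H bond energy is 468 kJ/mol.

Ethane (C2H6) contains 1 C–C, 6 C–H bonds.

Reaction 2, by 1658 kJ

Reaction 1:
  Bonds broken (reactants):
    O=O: 3 × 504 = 1512
    S–H: 4 × 355 = 1420
    Σ(broken) = 2932 kJ
  Bonds formed (products):
    O–H: 4 × 468 = 1872
    S=O: 4 × 531 = 2124
    Σ(formed) = 3996 kJ
  ΔH_1 = 2932 − 3996 = −1064 kJ
Reaction 2:
  Bonds broken (reactants):
    C–C: 2 × 343 = 686
    C–H: 12 × 408 = 4896
    O=O: 7 × 504 = 3528
    Σ(broken) = 9110 kJ
  Bonds formed (products):
    C=O: 8 × 777 = 6216
    O–H: 12 × 468 = 5616
    Σ(formed) = 11832 kJ
  ΔH_2 = 9110 − 11832 = −2722 kJ
ΔH_1 − ΔH_2 = +1658 kJ, so reaction 2 has the more negative ΔH; |ΔH_1 − ΔH_2| = 1658 kJ.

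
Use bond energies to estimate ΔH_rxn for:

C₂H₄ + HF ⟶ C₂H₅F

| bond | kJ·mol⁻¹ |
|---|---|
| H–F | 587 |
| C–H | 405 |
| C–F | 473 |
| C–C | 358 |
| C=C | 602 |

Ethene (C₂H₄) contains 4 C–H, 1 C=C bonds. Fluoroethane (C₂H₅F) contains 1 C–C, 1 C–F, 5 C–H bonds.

ΔH ≈ −47 kJ

Bonds broken (reactants):
  C–H: 4 × 405 = 1620
  C=C: 1 × 602 = 602
  H–F: 1 × 587 = 587
  Σ(broken) = 2809 kJ
Bonds formed (products):
  C–C: 1 × 358 = 358
  C–F: 1 × 473 = 473
  C–H: 5 × 405 = 2025
  Σ(formed) = 2856 kJ
ΔH = Σ(broken) − Σ(formed) = 2809 − 2856 = −47 kJ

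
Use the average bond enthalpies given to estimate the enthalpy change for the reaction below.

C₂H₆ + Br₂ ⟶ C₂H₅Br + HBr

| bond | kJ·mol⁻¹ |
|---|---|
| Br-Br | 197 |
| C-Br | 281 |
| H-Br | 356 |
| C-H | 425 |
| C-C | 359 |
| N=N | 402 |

ΔH ≈ −15 kJ

Bonds broken (reactants):
  Br-Br: 1 × 197 = 197
  C-C: 1 × 359 = 359
  C-H: 6 × 425 = 2550
  Σ(broken) = 3106 kJ
Bonds formed (products):
  C-Br: 1 × 281 = 281
  C-C: 1 × 359 = 359
  C-H: 5 × 425 = 2125
  H-Br: 1 × 356 = 356
  Σ(formed) = 3121 kJ
ΔH = Σ(broken) − Σ(formed) = 3106 − 3121 = −15 kJ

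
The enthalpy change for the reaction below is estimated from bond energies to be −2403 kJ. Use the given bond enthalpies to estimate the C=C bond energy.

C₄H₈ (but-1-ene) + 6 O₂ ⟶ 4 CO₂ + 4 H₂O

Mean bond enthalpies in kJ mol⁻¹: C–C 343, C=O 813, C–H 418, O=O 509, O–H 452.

D(C=C) ≈ 633 kJ/mol

Let D be the C=C bond energy.
Σ(broken) = 2×343 + 8×418 + 1×D + 6×509 = 7084 + D
Σ(formed) = 8×813 + 8×452 = 10120
ΔH = Σ(broken) − Σ(formed) = (7084 + D) − (10120) = −3036 + D
Setting this equal to −2403 kJ gives D = 633 kJ/mol.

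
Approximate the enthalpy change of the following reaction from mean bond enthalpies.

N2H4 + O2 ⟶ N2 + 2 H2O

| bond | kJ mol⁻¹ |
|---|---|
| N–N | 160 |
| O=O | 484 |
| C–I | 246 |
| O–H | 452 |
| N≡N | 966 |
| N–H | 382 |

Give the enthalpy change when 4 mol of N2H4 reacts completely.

Bonds broken (reactants):
  N–H: 4 × 382 = 1528
  N–N: 1 × 160 = 160
  O=O: 1 × 484 = 484
  Σ(broken) = 2172 kJ
Bonds formed (products):
  N≡N: 1 × 966 = 966
  O–H: 4 × 452 = 1808
  Σ(formed) = 2774 kJ
ΔH = Σ(broken) − Σ(formed) = 2172 − 2774 = −602 kJ
For 4× the reaction as written: 4 × (−602) = −2408 kJ

ΔH = −2408 kJ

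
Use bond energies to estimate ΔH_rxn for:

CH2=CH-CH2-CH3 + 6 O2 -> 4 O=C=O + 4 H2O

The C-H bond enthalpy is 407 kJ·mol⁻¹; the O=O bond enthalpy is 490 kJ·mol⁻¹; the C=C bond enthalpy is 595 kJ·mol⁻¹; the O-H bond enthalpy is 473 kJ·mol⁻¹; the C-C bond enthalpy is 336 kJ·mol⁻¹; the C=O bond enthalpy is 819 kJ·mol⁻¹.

Bonds broken (reactants):
  C-C: 2 × 336 = 672
  C-H: 8 × 407 = 3256
  C=C: 1 × 595 = 595
  O=O: 6 × 490 = 2940
  Σ(broken) = 7463 kJ
Bonds formed (products):
  C=O: 8 × 819 = 6552
  O-H: 8 × 473 = 3784
  Σ(formed) = 10336 kJ
ΔH = Σ(broken) − Σ(formed) = 7463 − 10336 = −2873 kJ

ΔH ≈ −2873 kJ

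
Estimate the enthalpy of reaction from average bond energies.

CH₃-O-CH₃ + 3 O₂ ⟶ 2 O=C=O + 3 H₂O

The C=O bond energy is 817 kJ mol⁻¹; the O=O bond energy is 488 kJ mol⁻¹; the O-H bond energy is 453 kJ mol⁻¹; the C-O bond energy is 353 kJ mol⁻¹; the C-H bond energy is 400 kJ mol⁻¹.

ΔH ≈ −1416 kJ

Bonds broken (reactants):
  C-H: 6 × 400 = 2400
  C-O: 2 × 353 = 706
  O=O: 3 × 488 = 1464
  Σ(broken) = 4570 kJ
Bonds formed (products):
  C=O: 4 × 817 = 3268
  O-H: 6 × 453 = 2718
  Σ(formed) = 5986 kJ
ΔH = Σ(broken) − Σ(formed) = 4570 − 5986 = −1416 kJ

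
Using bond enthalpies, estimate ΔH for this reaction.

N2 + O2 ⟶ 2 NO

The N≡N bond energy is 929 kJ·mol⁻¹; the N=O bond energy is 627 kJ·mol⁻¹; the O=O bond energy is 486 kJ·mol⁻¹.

Bonds broken (reactants):
  N≡N: 1 × 929 = 929
  O=O: 1 × 486 = 486
  Σ(broken) = 1415 kJ
Bonds formed (products):
  N=O: 2 × 627 = 1254
  Σ(formed) = 1254 kJ
ΔH = Σ(broken) − Σ(formed) = 1415 − 1254 = +161 kJ

ΔH ≈ +161 kJ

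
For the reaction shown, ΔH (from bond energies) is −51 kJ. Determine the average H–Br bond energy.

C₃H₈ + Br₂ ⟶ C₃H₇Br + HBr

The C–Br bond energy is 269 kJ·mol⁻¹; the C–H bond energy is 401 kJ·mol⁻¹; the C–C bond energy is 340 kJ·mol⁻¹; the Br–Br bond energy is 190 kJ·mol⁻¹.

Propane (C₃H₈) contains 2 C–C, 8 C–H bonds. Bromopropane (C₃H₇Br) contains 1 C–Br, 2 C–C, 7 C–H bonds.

D(H–Br) ≈ 373 kJ/mol

Let D be the H–Br bond energy.
Σ(broken) = 1×190 + 2×340 + 8×401 = 4078
Σ(formed) = 1×269 + 2×340 + 7×401 + 1×D = 3756 + D
ΔH = Σ(broken) − Σ(formed) = (4078) − (3756 + D) = +322 − D
Setting this equal to −51 kJ gives D = 373 kJ/mol.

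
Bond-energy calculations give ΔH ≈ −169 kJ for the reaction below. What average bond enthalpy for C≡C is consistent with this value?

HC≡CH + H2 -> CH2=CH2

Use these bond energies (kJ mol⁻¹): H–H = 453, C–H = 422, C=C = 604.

Let D be the C≡C bond energy.
Σ(broken) = 1×D + 2×422 + 1×453 = 1297 + D
Σ(formed) = 4×422 + 1×604 = 2292
ΔH = Σ(broken) − Σ(formed) = (1297 + D) − (2292) = −995 + D
Setting this equal to −169 kJ gives D = 826 kJ/mol.

D(C≡C) ≈ 826 kJ/mol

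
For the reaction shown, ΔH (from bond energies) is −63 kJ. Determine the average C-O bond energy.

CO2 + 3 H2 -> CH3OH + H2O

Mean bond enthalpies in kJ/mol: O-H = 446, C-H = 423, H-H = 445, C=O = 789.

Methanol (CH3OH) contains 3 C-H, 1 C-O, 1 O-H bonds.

Let D be the C-O bond energy.
Σ(broken) = 2×789 + 3×445 = 2913
Σ(formed) = 3×423 + 1×D + 3×446 = 2607 + D
ΔH = Σ(broken) − Σ(formed) = (2913) − (2607 + D) = +306 − D
Setting this equal to −63 kJ gives D = 369 kJ/mol.

D(C-O) ≈ 369 kJ/mol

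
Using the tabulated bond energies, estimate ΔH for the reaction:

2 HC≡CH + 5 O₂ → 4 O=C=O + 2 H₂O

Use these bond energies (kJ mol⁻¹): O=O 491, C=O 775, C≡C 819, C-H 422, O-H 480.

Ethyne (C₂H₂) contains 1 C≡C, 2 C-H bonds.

Bonds broken (reactants):
  C≡C: 2 × 819 = 1638
  C-H: 4 × 422 = 1688
  O=O: 5 × 491 = 2455
  Σ(broken) = 5781 kJ
Bonds formed (products):
  C=O: 8 × 775 = 6200
  O-H: 4 × 480 = 1920
  Σ(formed) = 8120 kJ
ΔH = Σ(broken) − Σ(formed) = 5781 − 8120 = −2339 kJ

ΔH ≈ −2339 kJ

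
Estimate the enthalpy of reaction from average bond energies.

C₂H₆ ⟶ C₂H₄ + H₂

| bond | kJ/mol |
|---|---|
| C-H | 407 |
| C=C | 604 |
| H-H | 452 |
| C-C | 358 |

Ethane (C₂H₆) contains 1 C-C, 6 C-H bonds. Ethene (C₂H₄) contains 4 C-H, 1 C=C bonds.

Bonds broken (reactants):
  C-C: 1 × 358 = 358
  C-H: 6 × 407 = 2442
  Σ(broken) = 2800 kJ
Bonds formed (products):
  C-H: 4 × 407 = 1628
  C=C: 1 × 604 = 604
  H-H: 1 × 452 = 452
  Σ(formed) = 2684 kJ
ΔH = Σ(broken) − Σ(formed) = 2800 − 2684 = +116 kJ

ΔH ≈ +116 kJ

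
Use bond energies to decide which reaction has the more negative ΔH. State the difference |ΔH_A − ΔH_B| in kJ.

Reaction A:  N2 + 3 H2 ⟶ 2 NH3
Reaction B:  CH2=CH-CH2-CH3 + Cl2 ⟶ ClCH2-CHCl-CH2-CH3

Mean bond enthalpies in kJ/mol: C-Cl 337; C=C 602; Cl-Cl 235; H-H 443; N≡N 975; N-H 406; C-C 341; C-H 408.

Reaction B, by 46 kJ

Reaction A:
  Bonds broken (reactants):
    H-H: 3 × 443 = 1329
    N≡N: 1 × 975 = 975
    Σ(broken) = 2304 kJ
  Bonds formed (products):
    N-H: 6 × 406 = 2436
    Σ(formed) = 2436 kJ
  ΔH_A = 2304 − 2436 = −132 kJ
Reaction B:
  Bonds broken (reactants):
    C-C: 2 × 341 = 682
    C-H: 8 × 408 = 3264
    C=C: 1 × 602 = 602
    Cl-Cl: 1 × 235 = 235
    Σ(broken) = 4783 kJ
  Bonds formed (products):
    C-C: 3 × 341 = 1023
    C-Cl: 2 × 337 = 674
    C-H: 8 × 408 = 3264
    Σ(formed) = 4961 kJ
  ΔH_B = 4783 − 4961 = −178 kJ
ΔH_A − ΔH_B = +46 kJ, so reaction B has the more negative ΔH; |ΔH_A − ΔH_B| = 46 kJ.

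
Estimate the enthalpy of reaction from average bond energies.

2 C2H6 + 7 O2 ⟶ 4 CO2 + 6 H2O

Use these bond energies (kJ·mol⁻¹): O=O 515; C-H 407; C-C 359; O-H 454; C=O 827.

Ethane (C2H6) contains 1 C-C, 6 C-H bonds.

ΔH ≈ −2857 kJ

Bonds broken (reactants):
  C-C: 2 × 359 = 718
  C-H: 12 × 407 = 4884
  O=O: 7 × 515 = 3605
  Σ(broken) = 9207 kJ
Bonds formed (products):
  C=O: 8 × 827 = 6616
  O-H: 12 × 454 = 5448
  Σ(formed) = 12064 kJ
ΔH = Σ(broken) − Σ(formed) = 9207 − 12064 = −2857 kJ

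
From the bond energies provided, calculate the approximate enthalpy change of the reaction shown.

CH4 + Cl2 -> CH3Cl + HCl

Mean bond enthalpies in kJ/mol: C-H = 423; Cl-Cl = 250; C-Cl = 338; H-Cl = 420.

Bonds broken (reactants):
  C-H: 4 × 423 = 1692
  Cl-Cl: 1 × 250 = 250
  Σ(broken) = 1942 kJ
Bonds formed (products):
  C-Cl: 1 × 338 = 338
  C-H: 3 × 423 = 1269
  H-Cl: 1 × 420 = 420
  Σ(formed) = 2027 kJ
ΔH = Σ(broken) − Σ(formed) = 1942 − 2027 = −85 kJ

ΔH ≈ −85 kJ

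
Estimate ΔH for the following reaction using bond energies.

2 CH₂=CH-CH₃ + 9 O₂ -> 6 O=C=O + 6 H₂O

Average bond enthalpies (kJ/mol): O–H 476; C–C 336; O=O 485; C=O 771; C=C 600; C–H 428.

ΔH ≈ −3591 kJ

Bonds broken (reactants):
  C–C: 2 × 336 = 672
  C–H: 12 × 428 = 5136
  C=C: 2 × 600 = 1200
  O=O: 9 × 485 = 4365
  Σ(broken) = 11373 kJ
Bonds formed (products):
  C=O: 12 × 771 = 9252
  O–H: 12 × 476 = 5712
  Σ(formed) = 14964 kJ
ΔH = Σ(broken) − Σ(formed) = 11373 − 14964 = −3591 kJ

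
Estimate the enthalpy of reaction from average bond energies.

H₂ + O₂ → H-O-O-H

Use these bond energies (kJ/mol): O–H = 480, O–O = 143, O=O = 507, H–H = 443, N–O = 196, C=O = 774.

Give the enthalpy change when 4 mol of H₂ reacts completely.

ΔH = −612 kJ

Bonds broken (reactants):
  H–H: 1 × 443 = 443
  O=O: 1 × 507 = 507
  Σ(broken) = 950 kJ
Bonds formed (products):
  O–H: 2 × 480 = 960
  O–O: 1 × 143 = 143
  Σ(formed) = 1103 kJ
ΔH = Σ(broken) − Σ(formed) = 950 − 1103 = −153 kJ
For 4× the reaction as written: 4 × (−153) = −612 kJ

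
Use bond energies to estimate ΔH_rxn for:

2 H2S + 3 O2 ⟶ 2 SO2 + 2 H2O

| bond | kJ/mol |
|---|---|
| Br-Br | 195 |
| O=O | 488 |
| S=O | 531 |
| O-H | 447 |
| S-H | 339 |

ΔH ≈ −1092 kJ

Bonds broken (reactants):
  O=O: 3 × 488 = 1464
  S-H: 4 × 339 = 1356
  Σ(broken) = 2820 kJ
Bonds formed (products):
  O-H: 4 × 447 = 1788
  S=O: 4 × 531 = 2124
  Σ(formed) = 3912 kJ
ΔH = Σ(broken) − Σ(formed) = 2820 − 3912 = −1092 kJ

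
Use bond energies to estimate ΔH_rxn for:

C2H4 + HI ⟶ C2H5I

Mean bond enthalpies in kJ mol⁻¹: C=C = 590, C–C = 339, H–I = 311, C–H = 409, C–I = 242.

ΔH ≈ −89 kJ

Bonds broken (reactants):
  C–H: 4 × 409 = 1636
  C=C: 1 × 590 = 590
  H–I: 1 × 311 = 311
  Σ(broken) = 2537 kJ
Bonds formed (products):
  C–C: 1 × 339 = 339
  C–H: 5 × 409 = 2045
  C–I: 1 × 242 = 242
  Σ(formed) = 2626 kJ
ΔH = Σ(broken) − Σ(formed) = 2537 − 2626 = −89 kJ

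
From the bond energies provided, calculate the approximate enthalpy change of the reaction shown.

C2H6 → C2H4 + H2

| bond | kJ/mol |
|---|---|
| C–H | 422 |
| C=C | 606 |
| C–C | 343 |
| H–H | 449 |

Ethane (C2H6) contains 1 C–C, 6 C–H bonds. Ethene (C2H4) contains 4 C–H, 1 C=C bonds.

Bonds broken (reactants):
  C–C: 1 × 343 = 343
  C–H: 6 × 422 = 2532
  Σ(broken) = 2875 kJ
Bonds formed (products):
  C–H: 4 × 422 = 1688
  C=C: 1 × 606 = 606
  H–H: 1 × 449 = 449
  Σ(formed) = 2743 kJ
ΔH = Σ(broken) − Σ(formed) = 2875 − 2743 = +132 kJ

ΔH ≈ +132 kJ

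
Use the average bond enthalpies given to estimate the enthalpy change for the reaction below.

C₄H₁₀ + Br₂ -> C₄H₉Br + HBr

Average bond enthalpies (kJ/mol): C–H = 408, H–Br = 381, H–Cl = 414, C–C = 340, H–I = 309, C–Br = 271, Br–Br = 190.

ΔH ≈ −54 kJ

Bonds broken (reactants):
  Br–Br: 1 × 190 = 190
  C–C: 3 × 340 = 1020
  C–H: 10 × 408 = 4080
  Σ(broken) = 5290 kJ
Bonds formed (products):
  C–Br: 1 × 271 = 271
  C–C: 3 × 340 = 1020
  C–H: 9 × 408 = 3672
  H–Br: 1 × 381 = 381
  Σ(formed) = 5344 kJ
ΔH = Σ(broken) − Σ(formed) = 5290 − 5344 = −54 kJ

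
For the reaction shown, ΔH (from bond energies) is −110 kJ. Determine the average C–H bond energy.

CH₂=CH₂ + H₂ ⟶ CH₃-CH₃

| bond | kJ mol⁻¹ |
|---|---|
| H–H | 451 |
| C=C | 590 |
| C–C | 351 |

D(C–H) ≈ 400 kJ/mol

Let D be the C–H bond energy.
Σ(broken) = 4×D + 1×590 + 1×451 = 1041 + 4D
Σ(formed) = 1×351 + 6×D = 351 + 6D
ΔH = Σ(broken) − Σ(formed) = (1041 + 4D) − (351 + 6D) = +690 − 2D
Setting this equal to −110 kJ gives 2D = 800, so D = 400 kJ/mol.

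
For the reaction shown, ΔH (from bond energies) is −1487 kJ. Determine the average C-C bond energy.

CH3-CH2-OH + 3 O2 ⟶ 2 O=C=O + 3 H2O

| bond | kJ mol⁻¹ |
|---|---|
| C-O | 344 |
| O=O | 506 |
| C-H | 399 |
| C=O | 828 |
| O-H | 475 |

D(C-C) ≈ 343 kJ/mol

Let D be the C-C bond energy.
Σ(broken) = 1×D + 5×399 + 1×344 + 1×475 + 3×506 = 4332 + D
Σ(formed) = 4×828 + 6×475 = 6162
ΔH = Σ(broken) − Σ(formed) = (4332 + D) − (6162) = −1830 + D
Setting this equal to −1487 kJ gives D = 343 kJ/mol.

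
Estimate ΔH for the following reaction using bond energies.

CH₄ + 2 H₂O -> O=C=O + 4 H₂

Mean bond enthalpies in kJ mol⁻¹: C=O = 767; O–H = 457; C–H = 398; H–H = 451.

ΔH ≈ +82 kJ

Bonds broken (reactants):
  C–H: 4 × 398 = 1592
  O–H: 4 × 457 = 1828
  Σ(broken) = 3420 kJ
Bonds formed (products):
  C=O: 2 × 767 = 1534
  H–H: 4 × 451 = 1804
  Σ(formed) = 3338 kJ
ΔH = Σ(broken) − Σ(formed) = 3420 − 3338 = +82 kJ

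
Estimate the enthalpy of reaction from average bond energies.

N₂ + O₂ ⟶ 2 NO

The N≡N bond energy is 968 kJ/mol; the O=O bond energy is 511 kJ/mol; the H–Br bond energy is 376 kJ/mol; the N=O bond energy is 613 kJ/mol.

Bonds broken (reactants):
  N≡N: 1 × 968 = 968
  O=O: 1 × 511 = 511
  Σ(broken) = 1479 kJ
Bonds formed (products):
  N=O: 2 × 613 = 1226
  Σ(formed) = 1226 kJ
ΔH = Σ(broken) − Σ(formed) = 1479 − 1226 = +253 kJ

ΔH ≈ +253 kJ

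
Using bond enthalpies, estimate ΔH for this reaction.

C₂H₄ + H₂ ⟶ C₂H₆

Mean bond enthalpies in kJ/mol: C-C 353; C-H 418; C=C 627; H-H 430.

Bonds broken (reactants):
  C-H: 4 × 418 = 1672
  C=C: 1 × 627 = 627
  H-H: 1 × 430 = 430
  Σ(broken) = 2729 kJ
Bonds formed (products):
  C-C: 1 × 353 = 353
  C-H: 6 × 418 = 2508
  Σ(formed) = 2861 kJ
ΔH = Σ(broken) − Σ(formed) = 2729 − 2861 = −132 kJ

ΔH ≈ −132 kJ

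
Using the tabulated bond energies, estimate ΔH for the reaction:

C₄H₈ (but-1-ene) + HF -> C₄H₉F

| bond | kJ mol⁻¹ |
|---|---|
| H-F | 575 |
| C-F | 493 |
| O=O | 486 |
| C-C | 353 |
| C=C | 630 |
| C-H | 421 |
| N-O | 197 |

Bonds broken (reactants):
  C-C: 2 × 353 = 706
  C-H: 8 × 421 = 3368
  C=C: 1 × 630 = 630
  H-F: 1 × 575 = 575
  Σ(broken) = 5279 kJ
Bonds formed (products):
  C-C: 3 × 353 = 1059
  C-F: 1 × 493 = 493
  C-H: 9 × 421 = 3789
  Σ(formed) = 5341 kJ
ΔH = Σ(broken) − Σ(formed) = 5279 − 5341 = −62 kJ

ΔH ≈ −62 kJ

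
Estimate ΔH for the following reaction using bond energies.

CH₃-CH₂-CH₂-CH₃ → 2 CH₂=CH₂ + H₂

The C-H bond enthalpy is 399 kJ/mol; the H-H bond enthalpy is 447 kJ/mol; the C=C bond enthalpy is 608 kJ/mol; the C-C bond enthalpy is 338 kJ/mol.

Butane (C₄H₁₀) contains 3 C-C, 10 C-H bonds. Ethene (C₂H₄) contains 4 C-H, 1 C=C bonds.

Bonds broken (reactants):
  C-C: 3 × 338 = 1014
  C-H: 10 × 399 = 3990
  Σ(broken) = 5004 kJ
Bonds formed (products):
  C-H: 8 × 399 = 3192
  C=C: 2 × 608 = 1216
  H-H: 1 × 447 = 447
  Σ(formed) = 4855 kJ
ΔH = Σ(broken) − Σ(formed) = 5004 − 4855 = +149 kJ

ΔH ≈ +149 kJ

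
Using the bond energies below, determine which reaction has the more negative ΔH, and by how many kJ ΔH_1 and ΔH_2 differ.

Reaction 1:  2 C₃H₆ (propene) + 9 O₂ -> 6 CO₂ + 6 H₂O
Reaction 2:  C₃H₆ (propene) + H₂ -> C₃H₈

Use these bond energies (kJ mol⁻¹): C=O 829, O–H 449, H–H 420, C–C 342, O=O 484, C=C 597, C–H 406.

Reaction 1:
  Bonds broken (reactants):
    C–C: 2 × 342 = 684
    C–H: 12 × 406 = 4872
    C=C: 2 × 597 = 1194
    O=O: 9 × 484 = 4356
    Σ(broken) = 11106 kJ
  Bonds formed (products):
    C=O: 12 × 829 = 9948
    O–H: 12 × 449 = 5388
    Σ(formed) = 15336 kJ
  ΔH_1 = 11106 − 15336 = −4230 kJ
Reaction 2:
  Bonds broken (reactants):
    C–C: 1 × 342 = 342
    C–H: 6 × 406 = 2436
    C=C: 1 × 597 = 597
    H–H: 1 × 420 = 420
    Σ(broken) = 3795 kJ
  Bonds formed (products):
    C–C: 2 × 342 = 684
    C–H: 8 × 406 = 3248
    Σ(formed) = 3932 kJ
  ΔH_2 = 3795 − 3932 = −137 kJ
ΔH_1 − ΔH_2 = −4093 kJ, so reaction 1 has the more negative ΔH; |ΔH_1 − ΔH_2| = 4093 kJ.

Reaction 1, by 4093 kJ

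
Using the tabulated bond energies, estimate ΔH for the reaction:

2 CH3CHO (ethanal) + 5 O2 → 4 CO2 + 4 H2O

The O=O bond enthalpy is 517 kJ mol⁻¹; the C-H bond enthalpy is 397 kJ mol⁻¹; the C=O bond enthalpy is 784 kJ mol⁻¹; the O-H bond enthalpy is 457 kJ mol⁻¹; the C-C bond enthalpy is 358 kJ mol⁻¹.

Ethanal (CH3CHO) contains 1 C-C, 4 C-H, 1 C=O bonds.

Bonds broken (reactants):
  C-C: 2 × 358 = 716
  C-H: 8 × 397 = 3176
  C=O: 2 × 784 = 1568
  O=O: 5 × 517 = 2585
  Σ(broken) = 8045 kJ
Bonds formed (products):
  C=O: 8 × 784 = 6272
  O-H: 8 × 457 = 3656
  Σ(formed) = 9928 kJ
ΔH = Σ(broken) − Σ(formed) = 8045 − 9928 = −1883 kJ

ΔH ≈ −1883 kJ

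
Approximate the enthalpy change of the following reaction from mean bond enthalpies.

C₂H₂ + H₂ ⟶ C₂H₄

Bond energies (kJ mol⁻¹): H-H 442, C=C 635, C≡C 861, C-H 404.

ΔH ≈ −140 kJ

Bonds broken (reactants):
  C≡C: 1 × 861 = 861
  C-H: 2 × 404 = 808
  H-H: 1 × 442 = 442
  Σ(broken) = 2111 kJ
Bonds formed (products):
  C-H: 4 × 404 = 1616
  C=C: 1 × 635 = 635
  Σ(formed) = 2251 kJ
ΔH = Σ(broken) − Σ(formed) = 2111 − 2251 = −140 kJ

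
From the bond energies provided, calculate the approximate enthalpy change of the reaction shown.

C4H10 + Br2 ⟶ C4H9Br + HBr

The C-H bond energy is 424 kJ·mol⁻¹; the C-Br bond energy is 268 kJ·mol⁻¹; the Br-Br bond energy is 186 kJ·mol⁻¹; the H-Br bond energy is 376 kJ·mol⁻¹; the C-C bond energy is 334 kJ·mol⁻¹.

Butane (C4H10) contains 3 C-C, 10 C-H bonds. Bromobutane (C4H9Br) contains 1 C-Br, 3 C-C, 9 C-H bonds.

ΔH ≈ −34 kJ

Bonds broken (reactants):
  Br-Br: 1 × 186 = 186
  C-C: 3 × 334 = 1002
  C-H: 10 × 424 = 4240
  Σ(broken) = 5428 kJ
Bonds formed (products):
  C-Br: 1 × 268 = 268
  C-C: 3 × 334 = 1002
  C-H: 9 × 424 = 3816
  H-Br: 1 × 376 = 376
  Σ(formed) = 5462 kJ
ΔH = Σ(broken) − Σ(formed) = 5428 − 5462 = −34 kJ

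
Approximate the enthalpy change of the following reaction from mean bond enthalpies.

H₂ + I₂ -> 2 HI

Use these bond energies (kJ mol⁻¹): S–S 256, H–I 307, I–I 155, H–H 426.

ΔH ≈ −33 kJ

Bonds broken (reactants):
  H–H: 1 × 426 = 426
  I–I: 1 × 155 = 155
  Σ(broken) = 581 kJ
Bonds formed (products):
  H–I: 2 × 307 = 614
  Σ(formed) = 614 kJ
ΔH = Σ(broken) − Σ(formed) = 581 − 614 = −33 kJ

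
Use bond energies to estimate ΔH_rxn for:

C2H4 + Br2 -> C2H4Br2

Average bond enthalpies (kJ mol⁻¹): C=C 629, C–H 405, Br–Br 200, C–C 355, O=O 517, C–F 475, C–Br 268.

Bonds broken (reactants):
  Br–Br: 1 × 200 = 200
  C–H: 4 × 405 = 1620
  C=C: 1 × 629 = 629
  Σ(broken) = 2449 kJ
Bonds formed (products):
  C–Br: 2 × 268 = 536
  C–C: 1 × 355 = 355
  C–H: 4 × 405 = 1620
  Σ(formed) = 2511 kJ
ΔH = Σ(broken) − Σ(formed) = 2449 − 2511 = −62 kJ

ΔH ≈ −62 kJ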